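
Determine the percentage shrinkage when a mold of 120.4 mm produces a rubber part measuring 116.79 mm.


Shrinkage = (mold - part) / mold * 100
= (120.4 - 116.79) / 120.4 * 100
= 3.61 / 120.4 * 100
= 3.0%

3.0%


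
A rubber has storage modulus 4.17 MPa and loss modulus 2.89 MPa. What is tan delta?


tan delta = E'' / E'
= 2.89 / 4.17
= 0.693

tan delta = 0.693


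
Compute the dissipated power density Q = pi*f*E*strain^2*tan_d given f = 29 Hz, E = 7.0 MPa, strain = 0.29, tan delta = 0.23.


Q = pi * f * E * strain^2 * tan_d
= pi * 29 * 7.0 * 0.29^2 * 0.23
= pi * 29 * 7.0 * 0.0841 * 0.23
= 12.3359

Q = 12.3359


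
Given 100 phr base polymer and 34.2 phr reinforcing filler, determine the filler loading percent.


Filler % = filler / (rubber + filler) * 100
= 34.2 / (100 + 34.2) * 100
= 34.2 / 134.2 * 100
= 25.48%

25.48%


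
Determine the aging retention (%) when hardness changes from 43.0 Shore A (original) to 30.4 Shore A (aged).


Retention = aged / original * 100
= 30.4 / 43.0 * 100
= 70.7%

70.7%


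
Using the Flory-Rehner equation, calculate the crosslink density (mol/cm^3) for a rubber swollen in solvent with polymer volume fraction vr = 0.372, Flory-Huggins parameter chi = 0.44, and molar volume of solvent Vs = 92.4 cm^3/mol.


ln(1 - vr) = ln(1 - 0.372) = -0.4652
Numerator = -((-0.4652) + 0.372 + 0.44 * 0.372^2) = 0.0323
Denominator = 92.4 * (0.372^(1/3) - 0.372/2) = 49.2674
nu = 0.0323 / 49.2674 = 6.5614e-04 mol/cm^3

6.5614e-04 mol/cm^3


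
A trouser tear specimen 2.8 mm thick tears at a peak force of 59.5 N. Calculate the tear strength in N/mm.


Tear strength = force / thickness
= 59.5 / 2.8
= 21.25 N/mm

21.25 N/mm


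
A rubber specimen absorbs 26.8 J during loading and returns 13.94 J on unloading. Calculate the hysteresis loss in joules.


Hysteresis loss = loading - unloading
= 26.8 - 13.94
= 12.86 J

12.86 J


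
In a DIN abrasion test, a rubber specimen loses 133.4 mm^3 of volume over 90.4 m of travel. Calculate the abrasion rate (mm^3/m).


Rate = volume_loss / distance
= 133.4 / 90.4
= 1.476 mm^3/m

1.476 mm^3/m


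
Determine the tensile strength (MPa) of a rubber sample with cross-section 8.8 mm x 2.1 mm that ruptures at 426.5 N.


Area = width * thickness = 8.8 * 2.1 = 18.48 mm^2
TS = force / area = 426.5 / 18.48 = 23.08 MPa

23.08 MPa


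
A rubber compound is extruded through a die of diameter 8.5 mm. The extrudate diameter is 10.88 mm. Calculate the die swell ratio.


Die swell ratio = D_extrudate / D_die
= 10.88 / 8.5
= 1.28

Die swell = 1.28


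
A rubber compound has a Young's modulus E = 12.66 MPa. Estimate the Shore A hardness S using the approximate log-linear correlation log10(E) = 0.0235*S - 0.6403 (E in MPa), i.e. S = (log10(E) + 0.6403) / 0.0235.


log10(E) = 0.0235*S - 0.6403  =>  S = (log10(E) + 0.6403) / 0.0235
log10(12.66) = 1.102434
S = (1.102434 + 0.6403) / 0.0235 = 1.742734 / 0.0235
S = 74.2

Shore A = 74.2


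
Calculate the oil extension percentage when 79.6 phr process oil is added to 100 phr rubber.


Oil % = oil / (100 + oil) * 100
= 79.6 / (100 + 79.6) * 100
= 79.6 / 179.6 * 100
= 44.32%

44.32%


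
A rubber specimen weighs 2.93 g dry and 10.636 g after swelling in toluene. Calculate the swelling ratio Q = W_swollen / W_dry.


Q = W_swollen / W_dry
Q = 10.636 / 2.93
Q = 3.63

Q = 3.63


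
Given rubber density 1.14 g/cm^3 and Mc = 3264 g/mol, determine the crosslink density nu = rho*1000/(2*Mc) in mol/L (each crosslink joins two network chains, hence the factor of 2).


nu = rho * 1000 / (2 * Mc)
nu = 1.14 * 1000 / (2 * 3264)
nu = 1140.0 / 6528
nu = 0.1746 mol/L

0.1746 mol/L


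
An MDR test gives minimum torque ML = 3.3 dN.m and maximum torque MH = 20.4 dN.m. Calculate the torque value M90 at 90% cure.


M90 = ML + 0.9 * (MH - ML)
M90 = 3.3 + 0.9 * (20.4 - 3.3)
M90 = 3.3 + 0.9 * 17.1
M90 = 18.69 dN.m

18.69 dN.m


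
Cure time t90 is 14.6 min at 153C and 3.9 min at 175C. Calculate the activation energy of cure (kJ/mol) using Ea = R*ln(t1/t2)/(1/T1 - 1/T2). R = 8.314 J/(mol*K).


T1 = 426.15 K, T2 = 448.15 K
1/T1 - 1/T2 = 1.1520e-04
ln(t1/t2) = ln(14.6/3.9) = 1.3200
Ea = 8.314 * 1.3200 / 1.1520e-04 = 95271.2715 J/mol
Ea = 95.27 kJ/mol

95.27 kJ/mol


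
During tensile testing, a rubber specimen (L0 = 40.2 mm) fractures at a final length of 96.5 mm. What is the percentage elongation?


Elongation = (Lf - L0) / L0 * 100
= (96.5 - 40.2) / 40.2 * 100
= 56.3 / 40.2 * 100
= 140.0%

140.0%


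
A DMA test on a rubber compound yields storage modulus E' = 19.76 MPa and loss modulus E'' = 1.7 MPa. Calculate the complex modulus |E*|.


|E*| = sqrt(E'^2 + E''^2)
= sqrt(19.76^2 + 1.7^2)
= sqrt(390.4576 + 2.8900)
= 19.833 MPa

19.833 MPa


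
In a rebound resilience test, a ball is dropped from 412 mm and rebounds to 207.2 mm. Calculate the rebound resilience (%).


Resilience = h_rebound / h_drop * 100
= 207.2 / 412 * 100
= 50.3%

50.3%


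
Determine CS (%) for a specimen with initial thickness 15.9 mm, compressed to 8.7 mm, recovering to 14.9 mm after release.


CS = (t0 - recovered) / (t0 - ts) * 100
= (15.9 - 14.9) / (15.9 - 8.7) * 100
= 1.0 / 7.2 * 100
= 13.9%

13.9%


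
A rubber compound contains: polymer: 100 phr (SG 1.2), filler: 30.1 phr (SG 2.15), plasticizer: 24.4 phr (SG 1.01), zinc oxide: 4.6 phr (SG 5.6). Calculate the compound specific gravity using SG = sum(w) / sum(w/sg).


Sum of weights = 159.1
Volume contributions:
  polymer: 100/1.2 = 83.3333
  filler: 30.1/2.15 = 14.0000
  plasticizer: 24.4/1.01 = 24.1584
  zinc oxide: 4.6/5.6 = 0.8214
Sum of volumes = 122.3132
SG = 159.1 / 122.3132 = 1.301

SG = 1.301


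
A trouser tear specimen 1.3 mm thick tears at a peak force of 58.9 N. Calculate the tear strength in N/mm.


Tear strength = force / thickness
= 58.9 / 1.3
= 45.31 N/mm

45.31 N/mm


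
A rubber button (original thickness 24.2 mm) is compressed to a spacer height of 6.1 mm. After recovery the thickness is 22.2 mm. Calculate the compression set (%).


CS = (t0 - recovered) / (t0 - ts) * 100
= (24.2 - 22.2) / (24.2 - 6.1) * 100
= 2.0 / 18.1 * 100
= 11.0%

11.0%


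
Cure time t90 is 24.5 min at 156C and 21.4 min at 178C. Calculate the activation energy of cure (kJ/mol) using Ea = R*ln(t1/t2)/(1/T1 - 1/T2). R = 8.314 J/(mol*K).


T1 = 429.15 K, T2 = 451.15 K
1/T1 - 1/T2 = 1.1363e-04
ln(t1/t2) = ln(24.5/21.4) = 0.1353
Ea = 8.314 * 0.1353 / 1.1363e-04 = 9898.2418 J/mol
Ea = 9.9 kJ/mol

9.9 kJ/mol


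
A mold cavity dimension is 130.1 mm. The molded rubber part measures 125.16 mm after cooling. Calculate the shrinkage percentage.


Shrinkage = (mold - part) / mold * 100
= (130.1 - 125.16) / 130.1 * 100
= 4.94 / 130.1 * 100
= 3.8%

3.8%


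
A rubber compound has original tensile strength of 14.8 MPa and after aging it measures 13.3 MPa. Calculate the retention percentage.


Retention = aged / original * 100
= 13.3 / 14.8 * 100
= 89.9%

89.9%


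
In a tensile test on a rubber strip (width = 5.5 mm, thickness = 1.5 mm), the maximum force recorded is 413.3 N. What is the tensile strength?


Area = width * thickness = 5.5 * 1.5 = 8.25 mm^2
TS = force / area = 413.3 / 8.25 = 50.1 MPa

50.1 MPa


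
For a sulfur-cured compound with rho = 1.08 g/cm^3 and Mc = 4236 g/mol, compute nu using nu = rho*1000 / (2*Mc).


nu = rho * 1000 / (2 * Mc)
nu = 1.08 * 1000 / (2 * 4236)
nu = 1080.0 / 8472
nu = 0.1275 mol/L

0.1275 mol/L


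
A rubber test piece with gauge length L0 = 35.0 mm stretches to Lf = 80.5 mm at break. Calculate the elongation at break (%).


Elongation = (Lf - L0) / L0 * 100
= (80.5 - 35.0) / 35.0 * 100
= 45.5 / 35.0 * 100
= 130.0%

130.0%


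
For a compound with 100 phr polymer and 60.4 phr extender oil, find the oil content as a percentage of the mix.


Oil % = oil / (100 + oil) * 100
= 60.4 / (100 + 60.4) * 100
= 60.4 / 160.4 * 100
= 37.66%

37.66%


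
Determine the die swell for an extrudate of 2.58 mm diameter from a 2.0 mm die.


Die swell ratio = D_extrudate / D_die
= 2.58 / 2.0
= 1.29

Die swell = 1.29


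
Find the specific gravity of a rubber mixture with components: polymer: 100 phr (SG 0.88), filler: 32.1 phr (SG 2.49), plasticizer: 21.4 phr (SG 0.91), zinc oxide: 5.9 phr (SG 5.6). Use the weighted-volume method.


Sum of weights = 159.4
Volume contributions:
  polymer: 100/0.88 = 113.6364
  filler: 32.1/2.49 = 12.8916
  plasticizer: 21.4/0.91 = 23.5165
  zinc oxide: 5.9/5.6 = 1.0536
Sum of volumes = 151.0980
SG = 159.4 / 151.0980 = 1.055

SG = 1.055


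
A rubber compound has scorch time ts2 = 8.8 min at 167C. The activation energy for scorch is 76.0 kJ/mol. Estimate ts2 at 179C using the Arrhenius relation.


Convert temperatures: T1 = 167 + 273.15 = 440.15 K, T2 = 179 + 273.15 = 452.15 K
ts2_new = 8.8 * exp(76000 / 8.314 * (1/452.15 - 1/440.15))
1/T2 - 1/T1 = -6.0297e-05
ts2_new = 5.07 min

5.07 min


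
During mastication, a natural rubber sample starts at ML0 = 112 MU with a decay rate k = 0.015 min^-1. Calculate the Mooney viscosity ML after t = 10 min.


ML = ML0 * exp(-k * t)
ML = 112 * exp(-0.015 * 10)
ML = 112 * 0.8607
ML = 96.4 MU

96.4 MU


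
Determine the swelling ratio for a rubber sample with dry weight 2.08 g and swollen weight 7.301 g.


Q = W_swollen / W_dry
Q = 7.301 / 2.08
Q = 3.51

Q = 3.51


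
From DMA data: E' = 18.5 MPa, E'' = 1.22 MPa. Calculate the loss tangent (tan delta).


tan delta = E'' / E'
= 1.22 / 18.5
= 0.0659

tan delta = 0.0659


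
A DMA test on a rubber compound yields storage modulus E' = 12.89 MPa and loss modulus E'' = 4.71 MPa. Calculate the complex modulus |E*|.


|E*| = sqrt(E'^2 + E''^2)
= sqrt(12.89^2 + 4.71^2)
= sqrt(166.1521 + 22.1841)
= 13.724 MPa

13.724 MPa


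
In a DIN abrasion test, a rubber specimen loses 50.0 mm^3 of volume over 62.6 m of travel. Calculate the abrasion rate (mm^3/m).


Rate = volume_loss / distance
= 50.0 / 62.6
= 0.799 mm^3/m

0.799 mm^3/m


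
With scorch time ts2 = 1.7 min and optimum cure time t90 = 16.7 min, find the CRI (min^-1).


CRI = 100 / (t90 - ts2)
= 100 / (16.7 - 1.7)
= 100 / 15.0
= 6.67 min^-1

6.67 min^-1


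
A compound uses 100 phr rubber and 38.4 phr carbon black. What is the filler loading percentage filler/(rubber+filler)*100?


Filler % = filler / (rubber + filler) * 100
= 38.4 / (100 + 38.4) * 100
= 38.4 / 138.4 * 100
= 27.75%

27.75%


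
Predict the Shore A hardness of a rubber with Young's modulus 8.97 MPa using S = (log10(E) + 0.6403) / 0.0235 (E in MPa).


log10(E) = 0.0235*S - 0.6403  =>  S = (log10(E) + 0.6403) / 0.0235
log10(8.97) = 0.952792
S = (0.952792 + 0.6403) / 0.0235 = 1.593092 / 0.0235
S = 67.8

Shore A = 67.8


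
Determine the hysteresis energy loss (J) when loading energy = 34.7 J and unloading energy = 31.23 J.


Hysteresis loss = loading - unloading
= 34.7 - 31.23
= 3.47 J

3.47 J


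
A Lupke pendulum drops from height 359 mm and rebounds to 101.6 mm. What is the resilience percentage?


Resilience = h_rebound / h_drop * 100
= 101.6 / 359 * 100
= 28.3%

28.3%


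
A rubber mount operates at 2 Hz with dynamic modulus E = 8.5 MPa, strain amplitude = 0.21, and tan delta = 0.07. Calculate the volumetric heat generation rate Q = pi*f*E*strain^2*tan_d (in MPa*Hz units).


Q = pi * f * E * strain^2 * tan_d
= pi * 2 * 8.5 * 0.21^2 * 0.07
= pi * 2 * 8.5 * 0.0441 * 0.07
= 0.1649

Q = 0.1649


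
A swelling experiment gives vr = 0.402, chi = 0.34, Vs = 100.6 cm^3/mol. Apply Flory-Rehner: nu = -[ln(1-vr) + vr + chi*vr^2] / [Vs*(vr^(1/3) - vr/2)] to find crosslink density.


ln(1 - vr) = ln(1 - 0.402) = -0.5142
Numerator = -((-0.5142) + 0.402 + 0.34 * 0.402^2) = 0.0572
Denominator = 100.6 * (0.402^(1/3) - 0.402/2) = 54.0254
nu = 0.0572 / 54.0254 = 0.0011 mol/cm^3

0.0011 mol/cm^3


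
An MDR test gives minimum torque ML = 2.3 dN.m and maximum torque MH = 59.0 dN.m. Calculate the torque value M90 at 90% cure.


M90 = ML + 0.9 * (MH - ML)
M90 = 2.3 + 0.9 * (59.0 - 2.3)
M90 = 2.3 + 0.9 * 56.7
M90 = 53.33 dN.m

53.33 dN.m


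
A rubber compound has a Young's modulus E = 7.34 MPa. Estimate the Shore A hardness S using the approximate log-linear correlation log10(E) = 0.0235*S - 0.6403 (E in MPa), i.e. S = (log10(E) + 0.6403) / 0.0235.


log10(E) = 0.0235*S - 0.6403  =>  S = (log10(E) + 0.6403) / 0.0235
log10(7.34) = 0.865696
S = (0.865696 + 0.6403) / 0.0235 = 1.505996 / 0.0235
S = 64.1

Shore A = 64.1


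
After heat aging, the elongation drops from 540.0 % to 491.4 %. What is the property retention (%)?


Retention = aged / original * 100
= 491.4 / 540.0 * 100
= 91.0%

91.0%


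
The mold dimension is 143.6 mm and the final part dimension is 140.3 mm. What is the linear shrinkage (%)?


Shrinkage = (mold - part) / mold * 100
= (143.6 - 140.3) / 143.6 * 100
= 3.3 / 143.6 * 100
= 2.3%

2.3%


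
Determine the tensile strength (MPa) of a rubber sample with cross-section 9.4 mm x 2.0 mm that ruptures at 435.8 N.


Area = width * thickness = 9.4 * 2.0 = 18.8 mm^2
TS = force / area = 435.8 / 18.8 = 23.18 MPa

23.18 MPa


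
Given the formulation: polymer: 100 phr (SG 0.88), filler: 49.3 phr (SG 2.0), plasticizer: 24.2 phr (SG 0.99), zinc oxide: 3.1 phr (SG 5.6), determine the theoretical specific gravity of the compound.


Sum of weights = 176.6
Volume contributions:
  polymer: 100/0.88 = 113.6364
  filler: 49.3/2.0 = 24.6500
  plasticizer: 24.2/0.99 = 24.4444
  zinc oxide: 3.1/5.6 = 0.5536
Sum of volumes = 163.2844
SG = 176.6 / 163.2844 = 1.082

SG = 1.082


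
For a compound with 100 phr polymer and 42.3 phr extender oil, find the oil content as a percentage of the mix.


Oil % = oil / (100 + oil) * 100
= 42.3 / (100 + 42.3) * 100
= 42.3 / 142.3 * 100
= 29.73%

29.73%


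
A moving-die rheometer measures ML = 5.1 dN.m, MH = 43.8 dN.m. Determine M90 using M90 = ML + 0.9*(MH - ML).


M90 = ML + 0.9 * (MH - ML)
M90 = 5.1 + 0.9 * (43.8 - 5.1)
M90 = 5.1 + 0.9 * 38.7
M90 = 39.93 dN.m

39.93 dN.m


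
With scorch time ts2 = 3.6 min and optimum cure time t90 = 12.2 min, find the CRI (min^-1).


CRI = 100 / (t90 - ts2)
= 100 / (12.2 - 3.6)
= 100 / 8.6
= 11.63 min^-1

11.63 min^-1


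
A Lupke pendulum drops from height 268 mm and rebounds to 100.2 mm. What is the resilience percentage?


Resilience = h_rebound / h_drop * 100
= 100.2 / 268 * 100
= 37.4%

37.4%


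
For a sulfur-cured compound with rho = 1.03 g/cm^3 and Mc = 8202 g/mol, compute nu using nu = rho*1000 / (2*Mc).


nu = rho * 1000 / (2 * Mc)
nu = 1.03 * 1000 / (2 * 8202)
nu = 1030.0 / 16404
nu = 0.0628 mol/L

0.0628 mol/L


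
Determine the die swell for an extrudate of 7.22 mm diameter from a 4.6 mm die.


Die swell ratio = D_extrudate / D_die
= 7.22 / 4.6
= 1.57

Die swell = 1.57


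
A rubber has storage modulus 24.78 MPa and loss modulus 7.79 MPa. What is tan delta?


tan delta = E'' / E'
= 7.79 / 24.78
= 0.3144

tan delta = 0.3144


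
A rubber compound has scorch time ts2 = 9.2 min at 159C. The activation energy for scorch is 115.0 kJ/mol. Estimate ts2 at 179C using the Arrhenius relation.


Convert temperatures: T1 = 159 + 273.15 = 432.15 K, T2 = 179 + 273.15 = 452.15 K
ts2_new = 9.2 * exp(115000 / 8.314 * (1/452.15 - 1/432.15))
1/T2 - 1/T1 = -1.0236e-04
ts2_new = 2.23 min

2.23 min


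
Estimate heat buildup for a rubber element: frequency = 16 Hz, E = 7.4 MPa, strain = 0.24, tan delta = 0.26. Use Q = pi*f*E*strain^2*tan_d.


Q = pi * f * E * strain^2 * tan_d
= pi * 16 * 7.4 * 0.24^2 * 0.26
= pi * 16 * 7.4 * 0.0576 * 0.26
= 5.5705

Q = 5.5705


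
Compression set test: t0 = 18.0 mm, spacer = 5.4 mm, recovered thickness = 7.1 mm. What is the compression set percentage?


CS = (t0 - recovered) / (t0 - ts) * 100
= (18.0 - 7.1) / (18.0 - 5.4) * 100
= 10.9 / 12.6 * 100
= 86.5%

86.5%


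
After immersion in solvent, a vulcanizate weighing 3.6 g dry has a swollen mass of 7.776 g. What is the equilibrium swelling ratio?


Q = W_swollen / W_dry
Q = 7.776 / 3.6
Q = 2.16

Q = 2.16


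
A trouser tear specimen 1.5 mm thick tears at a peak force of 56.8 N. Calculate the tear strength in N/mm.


Tear strength = force / thickness
= 56.8 / 1.5
= 37.87 N/mm

37.87 N/mm


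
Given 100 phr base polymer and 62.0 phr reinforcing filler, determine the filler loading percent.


Filler % = filler / (rubber + filler) * 100
= 62.0 / (100 + 62.0) * 100
= 62.0 / 162.0 * 100
= 38.27%

38.27%


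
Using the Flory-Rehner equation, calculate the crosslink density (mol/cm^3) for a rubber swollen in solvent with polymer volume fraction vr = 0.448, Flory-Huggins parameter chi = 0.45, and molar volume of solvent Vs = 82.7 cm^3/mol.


ln(1 - vr) = ln(1 - 0.448) = -0.5942
Numerator = -((-0.5942) + 0.448 + 0.45 * 0.448^2) = 0.0559
Denominator = 82.7 * (0.448^(1/3) - 0.448/2) = 44.7550
nu = 0.0559 / 44.7550 = 0.0012 mol/cm^3

0.0012 mol/cm^3


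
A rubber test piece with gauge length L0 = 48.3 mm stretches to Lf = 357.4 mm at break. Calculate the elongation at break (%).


Elongation = (Lf - L0) / L0 * 100
= (357.4 - 48.3) / 48.3 * 100
= 309.1 / 48.3 * 100
= 640.0%

640.0%


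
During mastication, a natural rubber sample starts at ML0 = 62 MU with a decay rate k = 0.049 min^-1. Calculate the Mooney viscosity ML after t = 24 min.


ML = ML0 * exp(-k * t)
ML = 62 * exp(-0.049 * 24)
ML = 62 * 0.3085
ML = 19.13 MU

19.13 MU


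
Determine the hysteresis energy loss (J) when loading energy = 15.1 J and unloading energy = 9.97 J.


Hysteresis loss = loading - unloading
= 15.1 - 9.97
= 5.13 J

5.13 J


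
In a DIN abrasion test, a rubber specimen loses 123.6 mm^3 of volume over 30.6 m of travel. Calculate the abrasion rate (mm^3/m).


Rate = volume_loss / distance
= 123.6 / 30.6
= 4.039 mm^3/m

4.039 mm^3/m


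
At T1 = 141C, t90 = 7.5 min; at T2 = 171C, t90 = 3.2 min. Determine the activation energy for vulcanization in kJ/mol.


T1 = 414.15 K, T2 = 444.15 K
1/T1 - 1/T2 = 1.6309e-04
ln(t1/t2) = ln(7.5/3.2) = 0.8518
Ea = 8.314 * 0.8518 / 1.6309e-04 = 43419.9548 J/mol
Ea = 43.42 kJ/mol

43.42 kJ/mol


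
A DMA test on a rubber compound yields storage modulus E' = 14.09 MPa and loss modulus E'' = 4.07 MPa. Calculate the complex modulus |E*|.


|E*| = sqrt(E'^2 + E''^2)
= sqrt(14.09^2 + 4.07^2)
= sqrt(198.5281 + 16.5649)
= 14.666 MPa

14.666 MPa


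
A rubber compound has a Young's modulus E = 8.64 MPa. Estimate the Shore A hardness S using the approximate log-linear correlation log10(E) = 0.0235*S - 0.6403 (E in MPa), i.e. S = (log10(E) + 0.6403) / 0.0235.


log10(E) = 0.0235*S - 0.6403  =>  S = (log10(E) + 0.6403) / 0.0235
log10(8.64) = 0.936514
S = (0.936514 + 0.6403) / 0.0235 = 1.576814 / 0.0235
S = 67.1

Shore A = 67.1


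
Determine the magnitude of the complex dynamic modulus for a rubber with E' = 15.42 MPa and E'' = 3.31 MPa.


|E*| = sqrt(E'^2 + E''^2)
= sqrt(15.42^2 + 3.31^2)
= sqrt(237.7764 + 10.9561)
= 15.771 MPa

15.771 MPa


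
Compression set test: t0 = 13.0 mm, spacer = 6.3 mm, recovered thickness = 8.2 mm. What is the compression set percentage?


CS = (t0 - recovered) / (t0 - ts) * 100
= (13.0 - 8.2) / (13.0 - 6.3) * 100
= 4.8 / 6.7 * 100
= 71.6%

71.6%


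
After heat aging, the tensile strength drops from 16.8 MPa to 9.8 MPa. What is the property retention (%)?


Retention = aged / original * 100
= 9.8 / 16.8 * 100
= 58.3%

58.3%


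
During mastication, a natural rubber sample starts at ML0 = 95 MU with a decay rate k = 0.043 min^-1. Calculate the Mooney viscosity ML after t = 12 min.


ML = ML0 * exp(-k * t)
ML = 95 * exp(-0.043 * 12)
ML = 95 * 0.5969
ML = 56.71 MU

56.71 MU


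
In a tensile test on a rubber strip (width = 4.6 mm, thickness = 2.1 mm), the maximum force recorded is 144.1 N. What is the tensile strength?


Area = width * thickness = 4.6 * 2.1 = 9.66 mm^2
TS = force / area = 144.1 / 9.66 = 14.92 MPa

14.92 MPa


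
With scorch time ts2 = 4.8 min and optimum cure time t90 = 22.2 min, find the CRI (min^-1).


CRI = 100 / (t90 - ts2)
= 100 / (22.2 - 4.8)
= 100 / 17.4
= 5.75 min^-1

5.75 min^-1


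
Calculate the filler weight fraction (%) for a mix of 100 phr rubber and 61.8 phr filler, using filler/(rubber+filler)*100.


Filler % = filler / (rubber + filler) * 100
= 61.8 / (100 + 61.8) * 100
= 61.8 / 161.8 * 100
= 38.2%

38.2%


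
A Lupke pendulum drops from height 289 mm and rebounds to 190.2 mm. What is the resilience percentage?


Resilience = h_rebound / h_drop * 100
= 190.2 / 289 * 100
= 65.8%

65.8%


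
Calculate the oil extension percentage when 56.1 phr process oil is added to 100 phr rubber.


Oil % = oil / (100 + oil) * 100
= 56.1 / (100 + 56.1) * 100
= 56.1 / 156.1 * 100
= 35.94%

35.94%


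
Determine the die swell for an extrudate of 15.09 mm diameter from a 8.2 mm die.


Die swell ratio = D_extrudate / D_die
= 15.09 / 8.2
= 1.84

Die swell = 1.84


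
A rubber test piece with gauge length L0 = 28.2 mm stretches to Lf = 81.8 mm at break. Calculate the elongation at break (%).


Elongation = (Lf - L0) / L0 * 100
= (81.8 - 28.2) / 28.2 * 100
= 53.6 / 28.2 * 100
= 190.1%

190.1%


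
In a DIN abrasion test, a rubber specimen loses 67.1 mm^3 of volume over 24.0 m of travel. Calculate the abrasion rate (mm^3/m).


Rate = volume_loss / distance
= 67.1 / 24.0
= 2.796 mm^3/m

2.796 mm^3/m


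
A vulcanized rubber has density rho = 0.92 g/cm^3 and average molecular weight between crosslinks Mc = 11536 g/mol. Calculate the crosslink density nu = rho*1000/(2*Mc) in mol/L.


nu = rho * 1000 / (2 * Mc)
nu = 0.92 * 1000 / (2 * 11536)
nu = 920.0 / 23072
nu = 0.0399 mol/L

0.0399 mol/L


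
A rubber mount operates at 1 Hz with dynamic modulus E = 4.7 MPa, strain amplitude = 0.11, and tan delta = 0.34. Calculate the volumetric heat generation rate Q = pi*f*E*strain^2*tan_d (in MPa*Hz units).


Q = pi * f * E * strain^2 * tan_d
= pi * 1 * 4.7 * 0.11^2 * 0.34
= pi * 1 * 4.7 * 0.0121 * 0.34
= 0.0607

Q = 0.0607


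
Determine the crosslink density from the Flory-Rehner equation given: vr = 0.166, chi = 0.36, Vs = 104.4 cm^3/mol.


ln(1 - vr) = ln(1 - 0.166) = -0.1815
Numerator = -((-0.1815) + 0.166 + 0.36 * 0.166^2) = 0.0056
Denominator = 104.4 * (0.166^(1/3) - 0.166/2) = 48.7116
nu = 0.0056 / 48.7116 = 1.1500e-04 mol/cm^3

1.1500e-04 mol/cm^3


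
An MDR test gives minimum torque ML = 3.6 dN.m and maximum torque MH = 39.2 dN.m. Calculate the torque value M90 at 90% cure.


M90 = ML + 0.9 * (MH - ML)
M90 = 3.6 + 0.9 * (39.2 - 3.6)
M90 = 3.6 + 0.9 * 35.6
M90 = 35.64 dN.m

35.64 dN.m


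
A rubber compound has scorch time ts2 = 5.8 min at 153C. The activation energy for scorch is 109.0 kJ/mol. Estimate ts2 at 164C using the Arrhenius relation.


Convert temperatures: T1 = 153 + 273.15 = 426.15 K, T2 = 164 + 273.15 = 437.15 K
ts2_new = 5.8 * exp(109000 / 8.314 * (1/437.15 - 1/426.15))
1/T2 - 1/T1 = -5.9047e-05
ts2_new = 2.67 min

2.67 min


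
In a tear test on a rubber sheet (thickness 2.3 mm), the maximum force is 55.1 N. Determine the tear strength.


Tear strength = force / thickness
= 55.1 / 2.3
= 23.96 N/mm

23.96 N/mm


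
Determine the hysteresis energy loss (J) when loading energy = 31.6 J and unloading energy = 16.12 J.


Hysteresis loss = loading - unloading
= 31.6 - 16.12
= 15.48 J

15.48 J


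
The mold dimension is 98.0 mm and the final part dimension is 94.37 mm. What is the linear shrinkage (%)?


Shrinkage = (mold - part) / mold * 100
= (98.0 - 94.37) / 98.0 * 100
= 3.63 / 98.0 * 100
= 3.7%

3.7%


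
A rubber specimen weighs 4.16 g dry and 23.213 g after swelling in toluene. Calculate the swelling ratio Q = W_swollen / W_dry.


Q = W_swollen / W_dry
Q = 23.213 / 4.16
Q = 5.58

Q = 5.58


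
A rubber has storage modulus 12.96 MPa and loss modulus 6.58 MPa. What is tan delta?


tan delta = E'' / E'
= 6.58 / 12.96
= 0.5077

tan delta = 0.5077


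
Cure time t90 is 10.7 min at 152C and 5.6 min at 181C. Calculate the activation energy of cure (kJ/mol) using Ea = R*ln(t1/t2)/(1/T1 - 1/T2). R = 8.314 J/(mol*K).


T1 = 425.15 K, T2 = 454.15 K
1/T1 - 1/T2 = 1.5020e-04
ln(t1/t2) = ln(10.7/5.6) = 0.6475
Ea = 8.314 * 0.6475 / 1.5020e-04 = 35840.8224 J/mol
Ea = 35.84 kJ/mol

35.84 kJ/mol


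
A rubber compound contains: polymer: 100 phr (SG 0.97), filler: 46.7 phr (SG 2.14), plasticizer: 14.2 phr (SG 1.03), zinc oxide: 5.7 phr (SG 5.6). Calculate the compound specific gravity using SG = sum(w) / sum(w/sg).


Sum of weights = 166.6
Volume contributions:
  polymer: 100/0.97 = 103.0928
  filler: 46.7/2.14 = 21.8224
  plasticizer: 14.2/1.03 = 13.7864
  zinc oxide: 5.7/5.6 = 1.0179
Sum of volumes = 139.7195
SG = 166.6 / 139.7195 = 1.192

SG = 1.192


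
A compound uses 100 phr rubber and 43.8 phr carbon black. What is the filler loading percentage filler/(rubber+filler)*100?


Filler % = filler / (rubber + filler) * 100
= 43.8 / (100 + 43.8) * 100
= 43.8 / 143.8 * 100
= 30.46%

30.46%


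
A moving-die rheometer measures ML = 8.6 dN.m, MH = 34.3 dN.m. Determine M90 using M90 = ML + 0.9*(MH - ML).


M90 = ML + 0.9 * (MH - ML)
M90 = 8.6 + 0.9 * (34.3 - 8.6)
M90 = 8.6 + 0.9 * 25.7
M90 = 31.73 dN.m

31.73 dN.m


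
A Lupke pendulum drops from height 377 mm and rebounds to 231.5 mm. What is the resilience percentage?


Resilience = h_rebound / h_drop * 100
= 231.5 / 377 * 100
= 61.4%

61.4%


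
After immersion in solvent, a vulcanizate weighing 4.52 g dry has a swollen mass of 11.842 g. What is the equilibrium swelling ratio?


Q = W_swollen / W_dry
Q = 11.842 / 4.52
Q = 2.62

Q = 2.62


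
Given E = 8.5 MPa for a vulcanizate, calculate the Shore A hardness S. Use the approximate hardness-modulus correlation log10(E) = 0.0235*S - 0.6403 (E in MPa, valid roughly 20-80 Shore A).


log10(E) = 0.0235*S - 0.6403  =>  S = (log10(E) + 0.6403) / 0.0235
log10(8.5) = 0.929419
S = (0.929419 + 0.6403) / 0.0235 = 1.569719 / 0.0235
S = 66.8

Shore A = 66.8


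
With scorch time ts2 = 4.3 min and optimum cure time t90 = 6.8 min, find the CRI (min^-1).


CRI = 100 / (t90 - ts2)
= 100 / (6.8 - 4.3)
= 100 / 2.5
= 40.0 min^-1

40.0 min^-1


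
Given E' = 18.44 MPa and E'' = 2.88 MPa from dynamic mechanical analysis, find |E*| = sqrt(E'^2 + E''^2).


|E*| = sqrt(E'^2 + E''^2)
= sqrt(18.44^2 + 2.88^2)
= sqrt(340.0336 + 8.2944)
= 18.664 MPa

18.664 MPa


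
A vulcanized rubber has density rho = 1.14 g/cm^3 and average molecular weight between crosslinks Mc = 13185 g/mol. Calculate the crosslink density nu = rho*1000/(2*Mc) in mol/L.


nu = rho * 1000 / (2 * Mc)
nu = 1.14 * 1000 / (2 * 13185)
nu = 1140.0 / 26370
nu = 0.0432 mol/L

0.0432 mol/L


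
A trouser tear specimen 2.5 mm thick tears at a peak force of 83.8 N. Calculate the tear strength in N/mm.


Tear strength = force / thickness
= 83.8 / 2.5
= 33.52 N/mm

33.52 N/mm


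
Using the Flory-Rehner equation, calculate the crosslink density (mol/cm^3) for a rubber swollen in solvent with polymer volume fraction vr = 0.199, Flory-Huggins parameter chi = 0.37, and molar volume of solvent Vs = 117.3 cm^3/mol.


ln(1 - vr) = ln(1 - 0.199) = -0.2219
Numerator = -((-0.2219) + 0.199 + 0.37 * 0.199^2) = 0.0082
Denominator = 117.3 * (0.199^(1/3) - 0.199/2) = 56.8116
nu = 0.0082 / 56.8116 = 1.4508e-04 mol/cm^3

1.4508e-04 mol/cm^3


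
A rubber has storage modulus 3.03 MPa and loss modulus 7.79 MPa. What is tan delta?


tan delta = E'' / E'
= 7.79 / 3.03
= 2.571

tan delta = 2.571


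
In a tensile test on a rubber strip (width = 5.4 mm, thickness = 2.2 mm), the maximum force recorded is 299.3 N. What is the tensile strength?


Area = width * thickness = 5.4 * 2.2 = 11.88 mm^2
TS = force / area = 299.3 / 11.88 = 25.19 MPa

25.19 MPa


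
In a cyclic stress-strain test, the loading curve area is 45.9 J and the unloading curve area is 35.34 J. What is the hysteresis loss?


Hysteresis loss = loading - unloading
= 45.9 - 35.34
= 10.56 J

10.56 J


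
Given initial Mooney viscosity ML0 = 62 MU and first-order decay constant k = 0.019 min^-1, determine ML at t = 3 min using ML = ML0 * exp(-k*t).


ML = ML0 * exp(-k * t)
ML = 62 * exp(-0.019 * 3)
ML = 62 * 0.9446
ML = 58.56 MU

58.56 MU


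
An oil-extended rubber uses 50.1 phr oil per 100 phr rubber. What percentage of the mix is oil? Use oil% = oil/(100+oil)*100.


Oil % = oil / (100 + oil) * 100
= 50.1 / (100 + 50.1) * 100
= 50.1 / 150.1 * 100
= 33.38%

33.38%


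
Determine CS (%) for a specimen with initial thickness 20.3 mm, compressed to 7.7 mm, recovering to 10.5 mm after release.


CS = (t0 - recovered) / (t0 - ts) * 100
= (20.3 - 10.5) / (20.3 - 7.7) * 100
= 9.8 / 12.6 * 100
= 77.8%

77.8%


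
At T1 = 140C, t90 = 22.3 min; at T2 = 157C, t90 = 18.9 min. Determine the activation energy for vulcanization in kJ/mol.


T1 = 413.15 K, T2 = 430.15 K
1/T1 - 1/T2 = 9.5658e-05
ln(t1/t2) = ln(22.3/18.9) = 0.1654
Ea = 8.314 * 0.1654 / 9.5658e-05 = 14377.6957 J/mol
Ea = 14.38 kJ/mol

14.38 kJ/mol


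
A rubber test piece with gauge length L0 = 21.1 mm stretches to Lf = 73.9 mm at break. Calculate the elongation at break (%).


Elongation = (Lf - L0) / L0 * 100
= (73.9 - 21.1) / 21.1 * 100
= 52.8 / 21.1 * 100
= 250.2%

250.2%


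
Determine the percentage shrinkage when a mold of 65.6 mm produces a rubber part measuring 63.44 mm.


Shrinkage = (mold - part) / mold * 100
= (65.6 - 63.44) / 65.6 * 100
= 2.16 / 65.6 * 100
= 3.29%

3.29%


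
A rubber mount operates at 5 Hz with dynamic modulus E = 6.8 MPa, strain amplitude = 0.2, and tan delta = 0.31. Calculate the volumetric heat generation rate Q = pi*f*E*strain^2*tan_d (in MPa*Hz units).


Q = pi * f * E * strain^2 * tan_d
= pi * 5 * 6.8 * 0.2^2 * 0.31
= pi * 5 * 6.8 * 0.0400 * 0.31
= 1.3245

Q = 1.3245


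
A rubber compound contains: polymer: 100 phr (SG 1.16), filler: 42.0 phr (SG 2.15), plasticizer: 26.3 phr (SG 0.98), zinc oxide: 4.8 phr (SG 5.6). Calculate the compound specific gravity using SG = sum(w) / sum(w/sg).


Sum of weights = 173.1
Volume contributions:
  polymer: 100/1.16 = 86.2069
  filler: 42.0/2.15 = 19.5349
  plasticizer: 26.3/0.98 = 26.8367
  zinc oxide: 4.8/5.6 = 0.8571
Sum of volumes = 133.4357
SG = 173.1 / 133.4357 = 1.297

SG = 1.297


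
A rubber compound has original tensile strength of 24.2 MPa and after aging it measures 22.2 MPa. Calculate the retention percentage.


Retention = aged / original * 100
= 22.2 / 24.2 * 100
= 91.7%

91.7%


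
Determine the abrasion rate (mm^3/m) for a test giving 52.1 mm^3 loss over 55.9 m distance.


Rate = volume_loss / distance
= 52.1 / 55.9
= 0.932 mm^3/m

0.932 mm^3/m


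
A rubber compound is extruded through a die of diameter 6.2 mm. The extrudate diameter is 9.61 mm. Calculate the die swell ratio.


Die swell ratio = D_extrudate / D_die
= 9.61 / 6.2
= 1.55

Die swell = 1.55


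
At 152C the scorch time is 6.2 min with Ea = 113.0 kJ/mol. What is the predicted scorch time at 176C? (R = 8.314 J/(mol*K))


Convert temperatures: T1 = 152 + 273.15 = 425.15 K, T2 = 176 + 273.15 = 449.15 K
ts2_new = 6.2 * exp(113000 / 8.314 * (1/449.15 - 1/425.15))
1/T2 - 1/T1 = -1.2568e-04
ts2_new = 1.12 min

1.12 min


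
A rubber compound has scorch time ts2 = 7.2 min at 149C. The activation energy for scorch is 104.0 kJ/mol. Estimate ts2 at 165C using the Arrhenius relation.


Convert temperatures: T1 = 149 + 273.15 = 422.15 K, T2 = 165 + 273.15 = 438.15 K
ts2_new = 7.2 * exp(104000 / 8.314 * (1/438.15 - 1/422.15))
1/T2 - 1/T1 = -8.6503e-05
ts2_new = 2.44 min

2.44 min


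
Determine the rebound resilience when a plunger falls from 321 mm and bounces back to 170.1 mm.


Resilience = h_rebound / h_drop * 100
= 170.1 / 321 * 100
= 53.0%

53.0%


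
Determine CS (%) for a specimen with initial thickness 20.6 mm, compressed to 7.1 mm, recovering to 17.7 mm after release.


CS = (t0 - recovered) / (t0 - ts) * 100
= (20.6 - 17.7) / (20.6 - 7.1) * 100
= 2.9 / 13.5 * 100
= 21.5%

21.5%


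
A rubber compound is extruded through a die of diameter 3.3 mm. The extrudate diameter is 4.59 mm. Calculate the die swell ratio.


Die swell ratio = D_extrudate / D_die
= 4.59 / 3.3
= 1.391

Die swell = 1.391


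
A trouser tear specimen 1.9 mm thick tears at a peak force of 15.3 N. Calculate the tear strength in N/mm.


Tear strength = force / thickness
= 15.3 / 1.9
= 8.05 N/mm

8.05 N/mm


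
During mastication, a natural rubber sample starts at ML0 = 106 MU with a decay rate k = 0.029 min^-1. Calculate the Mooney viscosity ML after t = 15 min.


ML = ML0 * exp(-k * t)
ML = 106 * exp(-0.029 * 15)
ML = 106 * 0.6473
ML = 68.61 MU

68.61 MU


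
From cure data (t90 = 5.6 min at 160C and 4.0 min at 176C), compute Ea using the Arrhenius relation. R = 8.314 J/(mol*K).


T1 = 433.15 K, T2 = 449.15 K
1/T1 - 1/T2 = 8.2241e-05
ln(t1/t2) = ln(5.6/4.0) = 0.3365
Ea = 8.314 * 0.3365 / 8.2241e-05 = 34014.8841 J/mol
Ea = 34.01 kJ/mol

34.01 kJ/mol


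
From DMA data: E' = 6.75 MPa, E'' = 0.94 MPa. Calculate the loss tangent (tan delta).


tan delta = E'' / E'
= 0.94 / 6.75
= 0.1393

tan delta = 0.1393


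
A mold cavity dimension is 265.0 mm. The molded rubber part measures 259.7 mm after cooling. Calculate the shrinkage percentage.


Shrinkage = (mold - part) / mold * 100
= (265.0 - 259.7) / 265.0 * 100
= 5.3 / 265.0 * 100
= 2.0%

2.0%


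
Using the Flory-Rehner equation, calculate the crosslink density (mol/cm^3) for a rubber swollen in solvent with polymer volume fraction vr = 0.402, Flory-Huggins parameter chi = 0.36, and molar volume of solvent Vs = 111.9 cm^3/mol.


ln(1 - vr) = ln(1 - 0.402) = -0.5142
Numerator = -((-0.5142) + 0.402 + 0.36 * 0.402^2) = 0.0540
Denominator = 111.9 * (0.402^(1/3) - 0.402/2) = 60.0939
nu = 0.0540 / 60.0939 = 8.9838e-04 mol/cm^3

8.9838e-04 mol/cm^3


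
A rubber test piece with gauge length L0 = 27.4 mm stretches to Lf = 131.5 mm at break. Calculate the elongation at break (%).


Elongation = (Lf - L0) / L0 * 100
= (131.5 - 27.4) / 27.4 * 100
= 104.1 / 27.4 * 100
= 379.9%

379.9%


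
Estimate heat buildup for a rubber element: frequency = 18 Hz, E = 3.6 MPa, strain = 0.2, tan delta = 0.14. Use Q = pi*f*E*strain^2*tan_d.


Q = pi * f * E * strain^2 * tan_d
= pi * 18 * 3.6 * 0.2^2 * 0.14
= pi * 18 * 3.6 * 0.0400 * 0.14
= 1.1400

Q = 1.1400


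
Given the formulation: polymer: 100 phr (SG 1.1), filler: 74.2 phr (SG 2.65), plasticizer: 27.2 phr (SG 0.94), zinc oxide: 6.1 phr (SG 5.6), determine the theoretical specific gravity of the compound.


Sum of weights = 207.5
Volume contributions:
  polymer: 100/1.1 = 90.9091
  filler: 74.2/2.65 = 28.0000
  plasticizer: 27.2/0.94 = 28.9362
  zinc oxide: 6.1/5.6 = 1.0893
Sum of volumes = 148.9345
SG = 207.5 / 148.9345 = 1.393

SG = 1.393


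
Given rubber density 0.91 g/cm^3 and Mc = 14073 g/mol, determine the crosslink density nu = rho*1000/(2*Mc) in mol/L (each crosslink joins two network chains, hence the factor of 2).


nu = rho * 1000 / (2 * Mc)
nu = 0.91 * 1000 / (2 * 14073)
nu = 910.0 / 28146
nu = 0.0323 mol/L

0.0323 mol/L


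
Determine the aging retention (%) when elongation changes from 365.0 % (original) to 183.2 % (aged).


Retention = aged / original * 100
= 183.2 / 365.0 * 100
= 50.2%

50.2%


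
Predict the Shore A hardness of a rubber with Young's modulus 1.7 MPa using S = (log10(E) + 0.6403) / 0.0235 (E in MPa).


log10(E) = 0.0235*S - 0.6403  =>  S = (log10(E) + 0.6403) / 0.0235
log10(1.7) = 0.230449
S = (0.230449 + 0.6403) / 0.0235 = 0.870749 / 0.0235
S = 37.1

Shore A = 37.1


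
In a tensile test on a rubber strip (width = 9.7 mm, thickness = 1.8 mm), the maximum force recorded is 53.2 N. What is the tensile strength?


Area = width * thickness = 9.7 * 1.8 = 17.46 mm^2
TS = force / area = 53.2 / 17.46 = 3.05 MPa

3.05 MPa


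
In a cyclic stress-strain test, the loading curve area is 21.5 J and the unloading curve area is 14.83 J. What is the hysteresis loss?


Hysteresis loss = loading - unloading
= 21.5 - 14.83
= 6.67 J

6.67 J


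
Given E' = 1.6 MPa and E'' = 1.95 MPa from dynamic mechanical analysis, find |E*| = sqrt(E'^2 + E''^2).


|E*| = sqrt(E'^2 + E''^2)
= sqrt(1.6^2 + 1.95^2)
= sqrt(2.5600 + 3.8025)
= 2.522 MPa

2.522 MPa


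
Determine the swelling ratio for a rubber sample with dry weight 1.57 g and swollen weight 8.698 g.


Q = W_swollen / W_dry
Q = 8.698 / 1.57
Q = 5.54

Q = 5.54


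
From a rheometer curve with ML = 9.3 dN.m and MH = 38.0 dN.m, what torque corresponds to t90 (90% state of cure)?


M90 = ML + 0.9 * (MH - ML)
M90 = 9.3 + 0.9 * (38.0 - 9.3)
M90 = 9.3 + 0.9 * 28.7
M90 = 35.13 dN.m

35.13 dN.m


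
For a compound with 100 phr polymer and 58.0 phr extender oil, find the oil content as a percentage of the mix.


Oil % = oil / (100 + oil) * 100
= 58.0 / (100 + 58.0) * 100
= 58.0 / 158.0 * 100
= 36.71%

36.71%


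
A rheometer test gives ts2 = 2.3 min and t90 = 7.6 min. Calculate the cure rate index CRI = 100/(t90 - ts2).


CRI = 100 / (t90 - ts2)
= 100 / (7.6 - 2.3)
= 100 / 5.3
= 18.87 min^-1

18.87 min^-1


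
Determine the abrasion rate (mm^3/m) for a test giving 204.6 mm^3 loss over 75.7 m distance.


Rate = volume_loss / distance
= 204.6 / 75.7
= 2.703 mm^3/m

2.703 mm^3/m


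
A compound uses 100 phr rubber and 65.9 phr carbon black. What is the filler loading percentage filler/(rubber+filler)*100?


Filler % = filler / (rubber + filler) * 100
= 65.9 / (100 + 65.9) * 100
= 65.9 / 165.9 * 100
= 39.72%

39.72%


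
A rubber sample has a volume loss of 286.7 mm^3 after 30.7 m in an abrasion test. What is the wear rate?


Rate = volume_loss / distance
= 286.7 / 30.7
= 9.339 mm^3/m

9.339 mm^3/m


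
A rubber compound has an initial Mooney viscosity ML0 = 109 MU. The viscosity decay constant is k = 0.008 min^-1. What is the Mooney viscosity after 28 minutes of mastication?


ML = ML0 * exp(-k * t)
ML = 109 * exp(-0.008 * 28)
ML = 109 * 0.7993
ML = 87.13 MU

87.13 MU


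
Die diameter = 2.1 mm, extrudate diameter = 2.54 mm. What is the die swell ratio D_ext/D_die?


Die swell ratio = D_extrudate / D_die
= 2.54 / 2.1
= 1.21

Die swell = 1.21


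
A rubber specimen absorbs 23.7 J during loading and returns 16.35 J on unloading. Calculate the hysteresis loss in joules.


Hysteresis loss = loading - unloading
= 23.7 - 16.35
= 7.35 J

7.35 J


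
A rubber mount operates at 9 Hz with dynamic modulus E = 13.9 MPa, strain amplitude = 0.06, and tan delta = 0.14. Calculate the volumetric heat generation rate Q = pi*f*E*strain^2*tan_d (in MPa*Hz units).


Q = pi * f * E * strain^2 * tan_d
= pi * 9 * 13.9 * 0.06^2 * 0.14
= pi * 9 * 13.9 * 0.0036 * 0.14
= 0.1981

Q = 0.1981


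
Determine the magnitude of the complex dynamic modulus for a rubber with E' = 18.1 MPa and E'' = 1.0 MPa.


|E*| = sqrt(E'^2 + E''^2)
= sqrt(18.1^2 + 1.0^2)
= sqrt(327.6100 + 1.0000)
= 18.128 MPa

18.128 MPa


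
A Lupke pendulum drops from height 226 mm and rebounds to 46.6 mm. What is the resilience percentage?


Resilience = h_rebound / h_drop * 100
= 46.6 / 226 * 100
= 20.6%

20.6%


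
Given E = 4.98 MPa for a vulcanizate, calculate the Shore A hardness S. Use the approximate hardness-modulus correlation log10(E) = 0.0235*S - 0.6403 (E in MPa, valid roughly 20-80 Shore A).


log10(E) = 0.0235*S - 0.6403  =>  S = (log10(E) + 0.6403) / 0.0235
log10(4.98) = 0.697229
S = (0.697229 + 0.6403) / 0.0235 = 1.337529 / 0.0235
S = 56.9

Shore A = 56.9


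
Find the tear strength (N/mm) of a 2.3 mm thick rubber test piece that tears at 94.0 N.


Tear strength = force / thickness
= 94.0 / 2.3
= 40.87 N/mm

40.87 N/mm


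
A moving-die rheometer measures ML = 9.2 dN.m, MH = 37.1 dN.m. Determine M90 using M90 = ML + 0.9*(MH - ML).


M90 = ML + 0.9 * (MH - ML)
M90 = 9.2 + 0.9 * (37.1 - 9.2)
M90 = 9.2 + 0.9 * 27.9
M90 = 34.31 dN.m

34.31 dN.m
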